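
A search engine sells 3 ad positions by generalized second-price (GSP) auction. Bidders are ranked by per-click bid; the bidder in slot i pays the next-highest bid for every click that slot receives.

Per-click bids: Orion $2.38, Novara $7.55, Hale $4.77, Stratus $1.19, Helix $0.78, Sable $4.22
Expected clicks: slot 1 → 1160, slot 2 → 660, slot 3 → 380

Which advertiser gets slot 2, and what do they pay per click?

Hale; $4.22 per click

Per-click bids in order: $7.55 (Novara) > $4.77 (Hale) > $4.22 (Sable) > $2.38 (Orion) > …
Slot 2 goes to the second-ranked bidder, Hale, who pays the next bid down: $4.22/click.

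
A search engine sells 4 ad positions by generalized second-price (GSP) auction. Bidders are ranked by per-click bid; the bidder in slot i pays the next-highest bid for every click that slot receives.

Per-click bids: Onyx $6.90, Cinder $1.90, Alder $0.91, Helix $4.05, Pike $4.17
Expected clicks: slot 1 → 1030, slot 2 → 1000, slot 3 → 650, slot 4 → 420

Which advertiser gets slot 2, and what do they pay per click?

Pike; $4.05 per click

Per-click bids in order: $6.90 (Onyx) > $4.17 (Pike) > $4.05 (Helix) > $1.90 (Cinder) > $0.91 (Alder)
Slot 2 goes to the second-ranked bidder, Pike, who pays the next bid down: $4.05/click.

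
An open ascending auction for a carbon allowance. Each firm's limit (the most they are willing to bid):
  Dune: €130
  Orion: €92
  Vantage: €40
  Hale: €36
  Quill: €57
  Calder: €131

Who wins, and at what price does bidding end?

Limits in order: 131 (Calder) > 130 (Dune) > 92 (Orion) > 57 (Quill) > 40 (Vantage) > 36 (Hale)
Bidding ends when Dune exits at €130; Calder takes it.

Calder wins at €130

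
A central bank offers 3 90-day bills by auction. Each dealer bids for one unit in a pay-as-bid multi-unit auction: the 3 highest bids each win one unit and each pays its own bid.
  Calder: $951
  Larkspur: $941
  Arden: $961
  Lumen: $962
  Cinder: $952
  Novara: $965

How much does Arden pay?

Ordering the bids: 965 (Novara), 962 (Lumen), 961 (Arden), 952 (Cinder), 951 (Calder), …
The 3 highest are Novara, Lumen, Arden.
Arden wins → own bid $961.

Arden pays $961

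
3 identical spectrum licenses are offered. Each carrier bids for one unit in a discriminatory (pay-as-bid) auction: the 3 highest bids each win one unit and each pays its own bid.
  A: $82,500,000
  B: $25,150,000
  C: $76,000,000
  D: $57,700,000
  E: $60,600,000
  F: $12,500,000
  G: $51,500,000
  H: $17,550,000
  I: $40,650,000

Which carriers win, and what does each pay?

Bids ranked high→low: 82,500,000 (A), 76,000,000 (C), 60,600,000 (E), 57,700,000 (D), 51,500,000 (G), …
Top 3: A, C, E.
Each winner pays its own bid: A $82,500,000, C $76,000,000, E $60,600,000.

A $82,500,000, C $76,000,000, E $60,600,000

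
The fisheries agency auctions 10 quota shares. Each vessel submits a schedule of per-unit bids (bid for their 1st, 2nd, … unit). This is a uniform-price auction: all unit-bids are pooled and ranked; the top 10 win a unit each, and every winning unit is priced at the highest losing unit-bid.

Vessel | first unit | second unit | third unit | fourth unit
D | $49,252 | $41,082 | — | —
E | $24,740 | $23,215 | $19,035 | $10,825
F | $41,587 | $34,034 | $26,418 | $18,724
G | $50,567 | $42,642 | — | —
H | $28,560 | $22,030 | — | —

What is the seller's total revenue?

All unit-bids, highest first — top 10: 50,567 (G-1), 49,252 (D-1), 42,642 (G-2), 41,587 (F-1), 41,082 (D-2), 34,034 (F-2), 28,560 (H-1), 26,418 (F-3), 24,740 (E-1), 23,215 (E-2)
The (k+1)-th unit-bid is $22,030.
Allocation: D 2, E 2, F 3, G 2, H 1. Every unit priced at $22,030.
Revenue = 10 × 22,030 = $220,300.

Total revenue: $220,300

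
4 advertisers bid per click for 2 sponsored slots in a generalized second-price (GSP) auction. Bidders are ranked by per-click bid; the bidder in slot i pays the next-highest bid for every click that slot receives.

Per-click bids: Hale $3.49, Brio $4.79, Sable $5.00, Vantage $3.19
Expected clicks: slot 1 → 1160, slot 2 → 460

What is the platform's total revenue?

Per-click bids in order: $5.00 (Sable) > $4.79 (Brio) > $3.49 (Hale) > …
Slot 1: Sable pays $4.79 × 1160 = $5556.40
Slot 2: Brio pays $3.49 × 460 = $1605.40
Total = $7161.80

Total revenue: $7161.80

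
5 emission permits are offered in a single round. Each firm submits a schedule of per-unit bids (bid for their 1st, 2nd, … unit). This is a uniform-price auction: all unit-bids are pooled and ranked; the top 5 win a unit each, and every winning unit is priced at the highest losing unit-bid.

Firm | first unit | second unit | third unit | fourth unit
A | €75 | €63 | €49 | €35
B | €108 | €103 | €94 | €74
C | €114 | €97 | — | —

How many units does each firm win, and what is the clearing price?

B 3, C 2; clearing price €75

Pooled unit-bids ranked (top 5): 114 (C-1), 108 (B-1), 103 (B-2), 97 (C-2), 94 (B-3)
The (k+1)-th unit-bid is €75.
Allocation: B 3, C 2.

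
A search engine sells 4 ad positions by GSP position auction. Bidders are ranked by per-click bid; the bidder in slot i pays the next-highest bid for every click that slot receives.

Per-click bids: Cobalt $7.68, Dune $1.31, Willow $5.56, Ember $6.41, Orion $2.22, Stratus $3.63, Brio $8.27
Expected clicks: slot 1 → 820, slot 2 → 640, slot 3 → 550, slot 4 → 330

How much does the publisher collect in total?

Ranked by bid: $8.27 (Brio) > $7.68 (Cobalt) > $6.41 (Ember) > $5.56 (Willow) > $3.63 (Stratus) > …
Slot 1: Brio pays $7.68 × 820 = $6297.60
Slot 2: Cobalt pays $6.41 × 640 = $4102.40
Slot 3: Ember pays $5.56 × 550 = $3058.00
Slot 4: Willow pays $3.63 × 330 = $1197.90
Total = $14655.90

Total revenue: $14655.90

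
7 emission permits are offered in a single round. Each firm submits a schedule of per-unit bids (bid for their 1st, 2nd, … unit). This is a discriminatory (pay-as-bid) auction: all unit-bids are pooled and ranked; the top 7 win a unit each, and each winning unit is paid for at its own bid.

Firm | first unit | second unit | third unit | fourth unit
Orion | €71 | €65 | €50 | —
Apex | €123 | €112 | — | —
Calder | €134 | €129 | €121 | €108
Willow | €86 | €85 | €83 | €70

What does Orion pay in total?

Pooled unit-bids ranked (top 7): 134 (Calder-1), 129 (Calder-2), 123 (Apex-1), 121 (Calder-3), 112 (Apex-2), 108 (Calder-4), 86 (Willow-1)
Next rejected bid: €85 (not a price — pay-as-bid).
Orion wins no units.

Orion pays €0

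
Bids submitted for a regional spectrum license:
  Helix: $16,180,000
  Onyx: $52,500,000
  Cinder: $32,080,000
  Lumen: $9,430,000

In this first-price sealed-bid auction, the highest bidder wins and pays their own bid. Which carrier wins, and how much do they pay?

Onyx pays $52,500,000

First-price sealed-bid auction: the highest bidder wins and pays their own bid.
Bids in order: 52,500,000 (Onyx) > 32,080,000 (Cinder) > 16,180,000 (Helix) > 9,430,000 (Lumen)
First-price: Onyx pays what they bid, $52,500,000.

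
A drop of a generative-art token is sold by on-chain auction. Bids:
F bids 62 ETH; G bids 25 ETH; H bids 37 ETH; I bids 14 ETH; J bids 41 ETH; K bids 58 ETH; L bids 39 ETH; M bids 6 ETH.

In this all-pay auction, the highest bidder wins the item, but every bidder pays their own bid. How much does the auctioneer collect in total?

Total revenue: 282 ETH

Rule: the highest bidder wins the item, but every bidder pays their own bid.
Sorting bids: 62 (F) > 58 (K) > 41 (J) > 39 (L) > 37 (H) > 25 (G) > …
Every bidder forfeits their bid regardless of winning.
Revenue = 62 + 25 + 37 + 14 + 41 + 58 + 39 + 6 = 282 ETH.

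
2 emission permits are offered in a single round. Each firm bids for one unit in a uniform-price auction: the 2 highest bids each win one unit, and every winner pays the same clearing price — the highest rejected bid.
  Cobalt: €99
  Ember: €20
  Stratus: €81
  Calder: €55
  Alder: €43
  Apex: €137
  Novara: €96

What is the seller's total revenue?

Sorting: 137 (Apex), 99 (Cobalt), 96 (Novara), 81 (Stratus), …
The 2 highest are Apex, Cobalt.
First losing bid is Novara's €96, which sets the uniform price.
Total revenue = 2 × €96 = €192.

Total revenue: €192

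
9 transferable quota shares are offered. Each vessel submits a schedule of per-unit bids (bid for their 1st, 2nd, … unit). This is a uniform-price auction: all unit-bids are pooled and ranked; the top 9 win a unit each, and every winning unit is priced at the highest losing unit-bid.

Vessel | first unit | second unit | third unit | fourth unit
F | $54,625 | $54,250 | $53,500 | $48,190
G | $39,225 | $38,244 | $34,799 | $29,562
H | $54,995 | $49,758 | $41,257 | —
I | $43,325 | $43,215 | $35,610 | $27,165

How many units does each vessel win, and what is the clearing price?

Pooled unit-bids ranked (top 9): 54,995 (H-1), 54,625 (F-1), 54,250 (F-2), 53,500 (F-3), 49,758 (H-2), 48,190 (F-4), 43,325 (I-1), 43,215 (I-2), 41,257 (H-3)
The (k+1)-th unit-bid is $39,225.
Allocation: F 4, H 3, I 2.

F 4, H 3, I 2; clearing price $39,225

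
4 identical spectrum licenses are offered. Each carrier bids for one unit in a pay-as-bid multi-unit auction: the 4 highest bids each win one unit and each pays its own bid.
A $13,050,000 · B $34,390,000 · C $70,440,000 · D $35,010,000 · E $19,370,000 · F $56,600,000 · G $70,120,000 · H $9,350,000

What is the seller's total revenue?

Ordering the bids: 70,440,000 (C), 70,120,000 (G), 56,600,000 (F), 35,010,000 (D), 34,390,000 (B), 19,370,000 (E), …
Winners (4 units): C, G, F, D.
Total revenue = 70,440,000 + 70,120,000 + 56,600,000 + 35,010,000 = $232,170,000.

Total revenue: $232,170,000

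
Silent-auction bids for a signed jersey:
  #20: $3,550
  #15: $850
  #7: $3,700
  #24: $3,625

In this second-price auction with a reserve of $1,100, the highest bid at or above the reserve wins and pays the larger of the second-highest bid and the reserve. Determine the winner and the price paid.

#7 pays $3,625

Bids ranked: 3,700 (#7) > 3,625 (#24) > 3,550 (#20) > 850 (#15)
Highest eligible bid: #7 at $3,700.
max(second-highest $3,625, reserve $1,100) = $3,625; the reserve does not bind.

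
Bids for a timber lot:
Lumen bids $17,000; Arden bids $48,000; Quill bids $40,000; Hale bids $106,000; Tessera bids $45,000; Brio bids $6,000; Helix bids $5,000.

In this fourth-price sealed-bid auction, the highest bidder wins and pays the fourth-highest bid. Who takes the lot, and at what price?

Bids ranked: 106,000 (Hale) > 48,000 (Arden) > 45,000 (Tessera) > 40,000 (Quill) > 17,000 (Lumen) > 6,000 (Brio) > …
Hale wins; payment is bid #4 in the ranking = $40,000.

Hale pays $40,000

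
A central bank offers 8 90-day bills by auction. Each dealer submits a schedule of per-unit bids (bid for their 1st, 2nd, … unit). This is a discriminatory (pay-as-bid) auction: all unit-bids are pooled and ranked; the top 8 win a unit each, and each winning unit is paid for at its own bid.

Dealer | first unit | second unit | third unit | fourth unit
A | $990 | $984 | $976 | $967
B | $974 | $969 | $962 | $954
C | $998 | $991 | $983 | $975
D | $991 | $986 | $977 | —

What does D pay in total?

All unit-bids, highest first — top 8: 998 (C-1), 991 (C-2), 991 (D-1), 990 (A-1), 986 (D-2), 984 (A-2), 983 (C-3), 977 (D-3)
Next rejected bid: $976 (not a price — pay-as-bid).
D's winning unit-bids: 991 + 986 + 977 = $2,954.

D pays $2,954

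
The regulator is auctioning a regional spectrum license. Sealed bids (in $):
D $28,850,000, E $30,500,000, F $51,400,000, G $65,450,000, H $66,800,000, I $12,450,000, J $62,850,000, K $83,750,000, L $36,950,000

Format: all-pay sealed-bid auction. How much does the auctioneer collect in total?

Bids in order: 83,750,000 (K) > 66,800,000 (H) > 65,450,000 (G) > 62,850,000 (J) > 51,400,000 (F) > 36,950,000 (L) > …
Every bidder forfeits their bid regardless of winning.
Revenue = 28,850,000 + 30,500,000 + 51,400,000 + 65,450,000 + 66,800,000 + 12,450,000 + 62,850,000 + 83,750,000 + 36,950,000 = $439,000,000.

Total revenue: $439,000,000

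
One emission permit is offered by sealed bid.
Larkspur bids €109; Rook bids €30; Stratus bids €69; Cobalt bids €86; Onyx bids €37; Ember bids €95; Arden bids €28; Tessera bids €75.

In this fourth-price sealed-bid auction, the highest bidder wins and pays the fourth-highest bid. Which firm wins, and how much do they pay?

Rule: the highest bidder wins and pays the fourth-highest bid.
Bids ranked: 109 (Larkspur) > 95 (Ember) > 86 (Cobalt) > 75 (Tessera) > 69 (Stratus) > 37 (Onyx) > …
Larkspur is highest; pays the fourth-highest bid, €75.

Larkspur pays €75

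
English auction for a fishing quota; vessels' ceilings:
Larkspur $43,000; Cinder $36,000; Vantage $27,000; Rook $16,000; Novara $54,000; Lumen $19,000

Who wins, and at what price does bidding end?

Novara wins at $43,000

Rule: the price rises until one bidder remains; the winner pays the price at which the last rival dropped out.
Limits ranked: 54,000 (Novara) > 43,000 (Larkspur) > 36,000 (Cinder) > 27,000 (Vantage) > 19,000 (Lumen) > 16,000 (Rook)
Bidding ends when Larkspur exits at $43,000; Novara takes it.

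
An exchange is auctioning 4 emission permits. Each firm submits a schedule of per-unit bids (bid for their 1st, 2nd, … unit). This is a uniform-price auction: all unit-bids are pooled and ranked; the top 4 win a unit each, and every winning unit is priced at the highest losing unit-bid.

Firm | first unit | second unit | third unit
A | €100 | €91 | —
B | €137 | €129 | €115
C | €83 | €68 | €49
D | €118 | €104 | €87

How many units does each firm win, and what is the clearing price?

B 3, D 1; clearing price €104

All unit-bids, highest first — top 4: 137 (B-1), 129 (B-2), 118 (D-1), 115 (B-3)
The (k+1)-th unit-bid is €104.
Allocation: B 3, D 1.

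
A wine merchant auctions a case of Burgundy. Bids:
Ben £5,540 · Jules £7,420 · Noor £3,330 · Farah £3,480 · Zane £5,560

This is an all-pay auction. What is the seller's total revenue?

Rule: the highest bidder wins the item, but every bidder pays their own bid.
Bids in order: 7,420 (Jules) > 5,560 (Zane) > 5,540 (Ben) > 3,480 (Farah) > 3,330 (Noor)
Every bidder forfeits their bid regardless of winning.
Revenue = 5,540 + 7,420 + 3,330 + 3,480 + 5,560 = £25,330.

Total revenue: £25,330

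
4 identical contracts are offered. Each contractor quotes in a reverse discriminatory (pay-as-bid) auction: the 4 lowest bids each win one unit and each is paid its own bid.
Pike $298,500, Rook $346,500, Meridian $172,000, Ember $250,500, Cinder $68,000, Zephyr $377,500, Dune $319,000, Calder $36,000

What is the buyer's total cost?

Total cost: $526,500

Sorting: 36,000 (Calder), 68,000 (Cinder), 172,000 (Meridian), 250,500 (Ember), 298,500 (Pike), 319,000 (Dune), …
The 4 lowest are Calder, Cinder, Meridian, Ember.
Total cost = 36,000 + 68,000 + 172,000 + 250,500 = $526,500.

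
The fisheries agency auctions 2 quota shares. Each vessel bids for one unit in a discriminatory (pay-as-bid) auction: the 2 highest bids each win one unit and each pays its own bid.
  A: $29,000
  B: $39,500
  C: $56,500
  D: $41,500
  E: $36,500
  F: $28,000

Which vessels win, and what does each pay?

C $56,500, D $41,500

Ordering the bids: 56,500 (C), 41,500 (D), 39,500 (B), 36,500 (E), …
The 2 highest are C, D.
Each winner pays its own bid: C $56,500, D $41,500.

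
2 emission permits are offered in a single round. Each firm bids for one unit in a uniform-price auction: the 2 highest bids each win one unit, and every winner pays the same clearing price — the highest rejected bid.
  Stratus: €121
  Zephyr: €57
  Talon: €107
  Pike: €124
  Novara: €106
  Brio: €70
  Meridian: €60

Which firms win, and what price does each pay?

Ordering the bids: 124 (Pike), 121 (Stratus), 107 (Talon), 106 (Novara), …
The 2 highest are Pike, Stratus.
First losing bid is Talon's €107, which sets the uniform price.

Pike, Stratus; each pays €107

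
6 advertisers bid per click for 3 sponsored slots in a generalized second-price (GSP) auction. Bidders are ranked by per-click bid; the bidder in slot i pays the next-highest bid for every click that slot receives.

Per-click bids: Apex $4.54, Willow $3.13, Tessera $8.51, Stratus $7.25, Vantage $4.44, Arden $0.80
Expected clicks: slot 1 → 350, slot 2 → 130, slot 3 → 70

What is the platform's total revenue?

Total revenue: $3438.50

Sorting advertisers: $8.51 (Tessera) > $7.25 (Stratus) > $4.54 (Apex) > $4.44 (Vantage) > …
Slot 1: Tessera pays $7.25 × 350 = $2537.50
Slot 2: Stratus pays $4.54 × 130 = $590.20
Slot 3: Apex pays $4.44 × 70 = $310.80
Total = $3438.50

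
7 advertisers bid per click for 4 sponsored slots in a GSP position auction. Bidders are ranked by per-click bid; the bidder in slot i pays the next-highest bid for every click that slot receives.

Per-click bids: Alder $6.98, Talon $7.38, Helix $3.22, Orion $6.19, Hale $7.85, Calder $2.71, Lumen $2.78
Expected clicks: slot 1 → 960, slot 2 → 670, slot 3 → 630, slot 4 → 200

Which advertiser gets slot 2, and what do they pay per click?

Per-click bids in order: $7.85 (Hale) > $7.38 (Talon) > $6.98 (Alder) > $6.19 (Orion) > $3.22 (Helix) > …
Slot 2 goes to the second-ranked bidder, Talon, who pays the next bid down: $6.98/click.

Talon; $6.98 per click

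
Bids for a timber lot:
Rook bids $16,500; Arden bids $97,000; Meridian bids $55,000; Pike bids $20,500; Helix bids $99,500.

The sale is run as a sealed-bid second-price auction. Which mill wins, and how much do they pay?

Helix pays $97,000

Rule: the highest bidder wins and pays the second-highest bid.
Bids ranked: 99,500 (Helix) > 97,000 (Arden) > 55,000 (Meridian) > 20,500 (Pike) > 16,500 (Rook)
Helix wins with the highest bid; price is set by the runner-up at $97,000.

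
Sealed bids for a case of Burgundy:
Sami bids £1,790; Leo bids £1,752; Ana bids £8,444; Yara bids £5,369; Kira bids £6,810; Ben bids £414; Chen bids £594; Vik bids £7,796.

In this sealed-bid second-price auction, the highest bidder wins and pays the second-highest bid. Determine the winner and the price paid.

Sealed-bid second-price auction: the highest bidder wins and pays the second-highest bid.
Bids ranked: 8,444 (Ana) > 7,796 (Vik) > 6,810 (Kira) > 5,369 (Yara) > 1,790 (Sami) > 1,752 (Leo) > …
Ana is highest; pays the second-highest bid, £7,796.

Ana pays £7,796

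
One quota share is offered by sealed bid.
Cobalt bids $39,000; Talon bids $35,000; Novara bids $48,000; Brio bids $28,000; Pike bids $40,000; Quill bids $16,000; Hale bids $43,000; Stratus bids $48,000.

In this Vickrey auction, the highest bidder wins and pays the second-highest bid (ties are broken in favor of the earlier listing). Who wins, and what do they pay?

Novara pays $48,000

Bids in order: 48,000 (Novara) > 48,000 (Stratus) > 43,000 (Hale) > 40,000 (Pike) > 39,000 (Cobalt) > 35,000 (Talon) > …
Tie at $48,000 → Novara wins by tie-break.
Novara is highest; pays the second-highest bid, $48,000.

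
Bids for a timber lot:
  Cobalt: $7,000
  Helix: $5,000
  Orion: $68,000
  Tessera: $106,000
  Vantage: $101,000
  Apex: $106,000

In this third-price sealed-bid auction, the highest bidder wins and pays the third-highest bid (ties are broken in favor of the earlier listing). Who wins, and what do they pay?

Third-price sealed-bid auction: the highest bidder wins and pays the third-highest bid.
Bids in order: 106,000 (Tessera) > 106,000 (Apex) > 101,000 (Vantage) > 68,000 (Orion) > 7,000 (Cobalt) > 5,000 (Helix)
Tie at $106,000 → Tessera wins by tie-break.
Tessera wins; payment is bid #3 in the ranking = $101,000.

Tessera pays $101,000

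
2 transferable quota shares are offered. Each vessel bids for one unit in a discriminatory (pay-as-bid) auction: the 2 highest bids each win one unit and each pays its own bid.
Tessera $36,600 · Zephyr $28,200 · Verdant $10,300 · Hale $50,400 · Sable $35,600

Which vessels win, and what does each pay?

Hale $50,400, Tessera $36,600

Ordering the bids: 50,400 (Hale), 36,600 (Tessera), 35,600 (Sable), 28,200 (Zephyr), …
The 2 highest are Hale, Tessera.
Each winner pays its own bid: Hale $50,400, Tessera $36,600.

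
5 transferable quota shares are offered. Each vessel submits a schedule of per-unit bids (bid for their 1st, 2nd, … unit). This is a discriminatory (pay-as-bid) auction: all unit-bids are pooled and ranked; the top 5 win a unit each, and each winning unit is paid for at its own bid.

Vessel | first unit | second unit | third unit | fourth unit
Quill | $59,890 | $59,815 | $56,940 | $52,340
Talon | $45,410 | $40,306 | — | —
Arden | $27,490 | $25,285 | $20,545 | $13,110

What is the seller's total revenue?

Total revenue: $274,395

Merging the schedules and taking the best 5: 59,890 (Quill-1), 59,815 (Quill-2), 56,940 (Quill-3), 52,340 (Quill-4), 45,410 (Talon-1)
Next rejected bid: $40,306 (not a price — pay-as-bid).
Each winning unit pays its own bid.
Revenue = 59,890 + 59,815 + 56,940 + 52,340 + 45,410 = $274,395.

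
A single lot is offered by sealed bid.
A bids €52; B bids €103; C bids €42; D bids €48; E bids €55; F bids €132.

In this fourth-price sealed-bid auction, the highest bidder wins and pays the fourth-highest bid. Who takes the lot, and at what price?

Sorting bids: 132 (F) > 103 (B) > 55 (E) > 52 (A) > 48 (D) > 42 (C)
F is highest; pays the fourth-highest bid, €52.

F pays €52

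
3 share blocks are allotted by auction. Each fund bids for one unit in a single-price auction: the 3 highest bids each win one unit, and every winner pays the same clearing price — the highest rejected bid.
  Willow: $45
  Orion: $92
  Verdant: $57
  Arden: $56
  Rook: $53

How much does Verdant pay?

Bids ranked high→low: 92 (Orion), 57 (Verdant), 56 (Arden), 53 (Rook), 45 (Willow)
The 3 highest are Orion, Verdant, Arden.
First losing bid is Rook's $53, which sets the uniform price.
Verdant wins → pays $53.

Verdant pays $53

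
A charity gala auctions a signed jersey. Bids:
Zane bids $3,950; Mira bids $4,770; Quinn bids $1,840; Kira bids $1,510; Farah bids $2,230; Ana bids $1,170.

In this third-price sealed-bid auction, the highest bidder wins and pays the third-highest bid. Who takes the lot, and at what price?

Mira pays $2,230

Bids ranked: 4,770 (Mira) > 3,950 (Zane) > 2,230 (Farah) > 1,840 (Quinn) > 1,510 (Kira) > 1,170 (Ana)
Mira wins; payment is bid #3 in the ranking = $2,230.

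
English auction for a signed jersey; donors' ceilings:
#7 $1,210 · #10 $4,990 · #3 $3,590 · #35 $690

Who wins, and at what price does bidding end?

Limits in order: 4,990 (#10) > 3,590 (#3) > 1,210 (#7) > 690 (#35)
Once the price passes $3,590, only #10 is left; the hammer falls at #3's limit of $3,590.

#10 wins at $3,590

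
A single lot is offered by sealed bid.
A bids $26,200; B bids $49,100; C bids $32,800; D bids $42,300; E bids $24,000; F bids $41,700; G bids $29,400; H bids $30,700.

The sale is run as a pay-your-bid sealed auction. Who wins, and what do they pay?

B pays $49,100

Bids in order: 49,100 (B) > 42,300 (D) > 41,700 (F) > 32,800 (C) > 30,700 (H) > 29,400 (G) > …
First-price: B pays what they bid, $49,100.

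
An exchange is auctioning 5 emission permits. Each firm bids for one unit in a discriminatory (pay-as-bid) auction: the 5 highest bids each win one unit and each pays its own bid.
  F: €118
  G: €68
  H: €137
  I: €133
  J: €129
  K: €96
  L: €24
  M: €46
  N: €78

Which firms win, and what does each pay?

H €137, I €133, J €129, F €118, K €96

Bids ranked high→low: 137 (H), 133 (I), 129 (J), 118 (F), 96 (K), 78 (N), 68 (G), …
Top 5: H, I, J, F, K.
Each winner pays its own bid: H €137, I €133, J €129, F €118, K €96.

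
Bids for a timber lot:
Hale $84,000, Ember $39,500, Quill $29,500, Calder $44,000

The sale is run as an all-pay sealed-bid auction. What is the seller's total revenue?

Sorting bids: 84,000 (Hale) > 44,000 (Calder) > 39,500 (Ember) > 29,500 (Quill)
Every bidder forfeits their bid regardless of winning.
Revenue = 84,000 + 39,500 + 29,500 + 44,000 = $197,000.

Total revenue: $197,000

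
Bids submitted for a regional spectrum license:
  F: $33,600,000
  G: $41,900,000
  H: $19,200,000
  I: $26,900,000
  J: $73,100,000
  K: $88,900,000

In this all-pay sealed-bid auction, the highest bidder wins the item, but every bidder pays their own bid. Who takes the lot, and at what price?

K pays $88,900,000

Sorting bids: 88,900,000 (K) > 73,100,000 (J) > 41,900,000 (G) > 33,600,000 (F) > 26,900,000 (I) > 19,200,000 (H)
K is highest and takes the item; every bidder forfeits their bid.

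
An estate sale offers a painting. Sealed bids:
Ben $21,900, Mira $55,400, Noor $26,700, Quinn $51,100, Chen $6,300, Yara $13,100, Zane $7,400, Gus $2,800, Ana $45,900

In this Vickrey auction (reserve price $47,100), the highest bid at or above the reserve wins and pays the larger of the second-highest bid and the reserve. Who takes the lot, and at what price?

Bids ranked: 55,400 (Mira) > 51,100 (Quinn) > 45,900 (Ana) > 26,700 (Noor) > 21,900 (Ben) > 13,100 (Yara) > …
Highest eligible bid: Mira at $55,400.
Second-highest bid $51,100 exceeds the reserve $47,100 → payment $51,100.

Mira pays $51,100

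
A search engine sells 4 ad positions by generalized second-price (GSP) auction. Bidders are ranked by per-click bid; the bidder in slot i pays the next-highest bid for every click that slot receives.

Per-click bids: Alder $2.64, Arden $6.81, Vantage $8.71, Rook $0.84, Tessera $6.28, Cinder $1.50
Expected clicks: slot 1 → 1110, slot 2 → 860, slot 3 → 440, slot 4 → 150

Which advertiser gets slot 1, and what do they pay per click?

Per-click bids in order: $8.71 (Vantage) > $6.81 (Arden) > $6.28 (Tessera) > $2.64 (Alder) > $1.50 (Cinder) > …
Slot 1 goes to the first-ranked bidder, Vantage, who pays the next bid down: $6.81/click.

Vantage; $6.81 per click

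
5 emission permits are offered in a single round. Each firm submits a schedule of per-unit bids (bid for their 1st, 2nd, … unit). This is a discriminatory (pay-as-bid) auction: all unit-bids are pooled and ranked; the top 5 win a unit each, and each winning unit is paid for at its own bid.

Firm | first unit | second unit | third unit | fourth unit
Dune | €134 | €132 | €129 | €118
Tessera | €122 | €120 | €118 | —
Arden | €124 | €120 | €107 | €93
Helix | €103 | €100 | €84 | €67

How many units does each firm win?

All unit-bids, highest first — top 5: 134 (Dune-1), 132 (Dune-2), 129 (Dune-3), 124 (Arden-1), 122 (Tessera-1)
Next rejected bid: €120 (not a price — pay-as-bid).
Allocation: Arden 1, Dune 3, Tessera 1.

Arden 1, Dune 3, Tessera 1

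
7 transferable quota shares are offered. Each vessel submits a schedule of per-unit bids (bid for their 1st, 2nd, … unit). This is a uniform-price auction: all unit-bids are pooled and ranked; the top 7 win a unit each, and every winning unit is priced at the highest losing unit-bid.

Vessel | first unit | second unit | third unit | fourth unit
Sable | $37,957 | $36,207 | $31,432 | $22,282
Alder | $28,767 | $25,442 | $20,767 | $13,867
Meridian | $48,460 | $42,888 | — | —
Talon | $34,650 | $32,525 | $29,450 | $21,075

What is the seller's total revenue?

Merging the schedules and taking the best 7: 48,460 (Meridian-1), 42,888 (Meridian-2), 37,957 (Sable-1), 36,207 (Sable-2), 34,650 (Talon-1), 32,525 (Talon-2), 31,432 (Sable-3)
The (k+1)-th unit-bid is $29,450.
Allocation: Meridian 2, Sable 3, Talon 2. Every unit priced at $29,450.
Revenue = 7 × 29,450 = $206,150.

Total revenue: $206,150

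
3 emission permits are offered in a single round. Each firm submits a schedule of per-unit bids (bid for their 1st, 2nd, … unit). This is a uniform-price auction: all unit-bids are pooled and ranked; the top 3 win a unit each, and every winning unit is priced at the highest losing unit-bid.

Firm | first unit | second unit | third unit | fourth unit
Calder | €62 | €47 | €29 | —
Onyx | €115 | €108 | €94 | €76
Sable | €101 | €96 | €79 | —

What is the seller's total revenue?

All unit-bids, highest first — top 3: 115 (Onyx-1), 108 (Onyx-2), 101 (Sable-1)
Highest rejected unit-bid = €96.
Allocation: Onyx 2, Sable 1. Every unit priced at €96.
Revenue = 3 × 96 = €288.

Total revenue: €288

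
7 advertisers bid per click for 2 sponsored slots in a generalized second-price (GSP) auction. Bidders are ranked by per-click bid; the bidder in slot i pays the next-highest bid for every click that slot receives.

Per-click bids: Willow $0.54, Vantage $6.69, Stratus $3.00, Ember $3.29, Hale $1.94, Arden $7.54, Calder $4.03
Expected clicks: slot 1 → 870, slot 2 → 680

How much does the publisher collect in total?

Total revenue: $8560.70

Per-click bids in order: $7.54 (Arden) > $6.69 (Vantage) > $4.03 (Calder) > …
Slot 1: Arden pays $6.69 × 870 = $5820.30
Slot 2: Vantage pays $4.03 × 680 = $2740.40
Total = $8560.70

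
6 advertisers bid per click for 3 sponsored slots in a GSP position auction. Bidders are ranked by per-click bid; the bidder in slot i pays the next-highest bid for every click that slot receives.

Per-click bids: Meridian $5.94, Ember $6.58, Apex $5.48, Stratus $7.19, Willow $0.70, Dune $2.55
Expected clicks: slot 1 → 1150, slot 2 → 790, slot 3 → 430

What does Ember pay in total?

Ember pays $4692.60

Sorting advertisers: $7.19 (Stratus) > $6.58 (Ember) > $5.94 (Meridian) > $5.48 (Apex) > …
Ember holds slot 2 → pays next bid $5.94 × 790 clicks = $4692.60.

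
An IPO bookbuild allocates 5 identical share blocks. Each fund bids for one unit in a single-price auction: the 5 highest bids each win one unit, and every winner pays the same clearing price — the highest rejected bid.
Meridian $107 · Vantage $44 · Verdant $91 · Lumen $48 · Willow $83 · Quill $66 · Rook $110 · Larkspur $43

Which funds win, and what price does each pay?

Ordering the bids: 110 (Rook), 107 (Meridian), 91 (Verdant), 83 (Willow), 66 (Quill), 48 (Lumen), 44 (Vantage), …
The 5 highest are Rook, Meridian, Verdant, Willow, Quill.
First losing bid is Lumen's $48, which sets the uniform price.

Rook, Meridian, Verdant, Willow, Quill; each pays $48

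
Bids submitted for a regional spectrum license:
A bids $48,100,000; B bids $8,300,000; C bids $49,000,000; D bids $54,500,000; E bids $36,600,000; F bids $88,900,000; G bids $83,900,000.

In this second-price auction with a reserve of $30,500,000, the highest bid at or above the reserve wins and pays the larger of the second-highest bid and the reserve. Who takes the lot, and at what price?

Rule: the highest bid at or above the reserve wins and pays the larger of the second-highest bid and the reserve.
Bids ranked: 88,900,000 (F) > 83,900,000 (G) > 54,500,000 (D) > 49,000,000 (C) > 48,100,000 (A) > 36,600,000 (E) > …
Highest eligible bid: F at $88,900,000.
max(second-highest $83,900,000, reserve $30,500,000) = $83,900,000; the reserve does not bind.

F pays $83,900,000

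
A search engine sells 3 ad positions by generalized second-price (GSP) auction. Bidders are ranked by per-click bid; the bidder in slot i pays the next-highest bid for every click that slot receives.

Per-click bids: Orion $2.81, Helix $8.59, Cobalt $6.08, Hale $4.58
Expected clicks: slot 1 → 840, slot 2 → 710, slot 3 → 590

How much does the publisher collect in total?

Ranked by bid: $8.59 (Helix) > $6.08 (Cobalt) > $4.58 (Hale) > $2.81 (Orion)
Slot 1: Helix pays $6.08 × 840 = $5107.20
Slot 2: Cobalt pays $4.58 × 710 = $3251.80
Slot 3: Hale pays $2.81 × 590 = $1657.90
Total = $10016.90

Total revenue: $10016.90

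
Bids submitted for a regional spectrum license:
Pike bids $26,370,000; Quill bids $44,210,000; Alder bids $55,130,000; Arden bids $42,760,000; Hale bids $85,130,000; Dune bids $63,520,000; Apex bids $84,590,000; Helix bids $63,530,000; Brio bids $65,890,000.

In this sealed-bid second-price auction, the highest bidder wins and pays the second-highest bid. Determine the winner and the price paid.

Bids in order: 85,130,000 (Hale) > 84,590,000 (Apex) > 65,890,000 (Brio) > 63,530,000 (Helix) > 63,520,000 (Dune) > 55,130,000 (Alder) > …
Hale wins with the highest bid; price is set by the runner-up at $84,590,000.

Hale pays $84,590,000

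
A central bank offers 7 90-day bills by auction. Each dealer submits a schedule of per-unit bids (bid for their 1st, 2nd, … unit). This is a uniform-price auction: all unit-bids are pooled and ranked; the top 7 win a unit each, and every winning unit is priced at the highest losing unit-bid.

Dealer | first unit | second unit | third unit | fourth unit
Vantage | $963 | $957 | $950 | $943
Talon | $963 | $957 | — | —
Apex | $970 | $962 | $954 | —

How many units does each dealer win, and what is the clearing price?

Apex 3, Talon 2, Vantage 2; clearing price $950

All unit-bids, highest first — top 7: 970 (Apex-1), 963 (Vantage-1), 963 (Talon-1), 962 (Apex-2), 957 (Vantage-2), 957 (Talon-2), 954 (Apex-3)
The (k+1)-th unit-bid is $950.
Allocation: Apex 3, Talon 2, Vantage 2.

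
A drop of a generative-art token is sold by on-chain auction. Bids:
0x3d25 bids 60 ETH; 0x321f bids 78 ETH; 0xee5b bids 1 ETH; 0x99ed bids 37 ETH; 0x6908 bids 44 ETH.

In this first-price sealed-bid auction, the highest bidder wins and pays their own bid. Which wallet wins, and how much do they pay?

0x321f pays 78 ETH

Rule: the highest bidder wins and pays their own bid.
Sorting bids: 78 (0x321f) > 60 (0x3d25) > 44 (0x6908) > 37 (0x99ed) > 1 (0xee5b)
0x321f has the highest bid and pays exactly that: 78 ETH.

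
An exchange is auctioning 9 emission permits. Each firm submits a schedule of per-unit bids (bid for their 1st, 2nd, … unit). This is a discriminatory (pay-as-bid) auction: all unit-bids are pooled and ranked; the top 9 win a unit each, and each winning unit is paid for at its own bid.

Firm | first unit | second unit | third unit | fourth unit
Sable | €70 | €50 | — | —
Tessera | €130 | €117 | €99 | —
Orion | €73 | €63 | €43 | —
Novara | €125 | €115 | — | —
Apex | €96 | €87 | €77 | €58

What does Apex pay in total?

All unit-bids, highest first — top 9: 130 (Tessera-1), 125 (Novara-1), 117 (Tessera-2), 115 (Novara-2), 99 (Tessera-3), 96 (Apex-1), 87 (Apex-2), 77 (Apex-3), 73 (Orion-1)
Next rejected bid: €70 (not a price — pay-as-bid).
Apex's winning unit-bids: 96 + 87 + 77 = €260.

Apex pays €260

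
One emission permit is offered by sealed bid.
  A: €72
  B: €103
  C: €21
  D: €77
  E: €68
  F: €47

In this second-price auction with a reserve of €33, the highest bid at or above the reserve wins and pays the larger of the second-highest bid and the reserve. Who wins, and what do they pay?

B pays €77

Bids in order: 103 (B) > 77 (D) > 72 (A) > 68 (E) > 47 (F) > 21 (C)
Highest eligible bid: B at €103.
Second-highest bid €77 exceeds the reserve €33 → payment €77.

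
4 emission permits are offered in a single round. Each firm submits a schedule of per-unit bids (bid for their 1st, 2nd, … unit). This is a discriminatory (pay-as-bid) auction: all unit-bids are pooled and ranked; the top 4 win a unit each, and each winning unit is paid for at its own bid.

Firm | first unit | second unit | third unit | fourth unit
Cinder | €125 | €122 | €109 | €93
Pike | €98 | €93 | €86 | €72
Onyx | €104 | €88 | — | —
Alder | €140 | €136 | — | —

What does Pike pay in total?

Merging the schedules and taking the best 4: 140 (Alder-1), 136 (Alder-2), 125 (Cinder-1), 122 (Cinder-2)
Next rejected bid: €109 (not a price — pay-as-bid).
Pike wins no units.

Pike pays €0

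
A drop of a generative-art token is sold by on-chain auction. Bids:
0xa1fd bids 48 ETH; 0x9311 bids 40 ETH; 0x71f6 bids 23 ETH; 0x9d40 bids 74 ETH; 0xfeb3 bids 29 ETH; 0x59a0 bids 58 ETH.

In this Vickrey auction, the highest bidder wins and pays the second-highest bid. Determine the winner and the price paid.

Bids ranked: 74 (0x9d40) > 58 (0x59a0) > 48 (0xa1fd) > 40 (0x9311) > 29 (0xfeb3) > 23 (0x71f6)
0x9d40 is highest; pays the second-highest bid, 58 ETH.

0x9d40 pays 58 ETH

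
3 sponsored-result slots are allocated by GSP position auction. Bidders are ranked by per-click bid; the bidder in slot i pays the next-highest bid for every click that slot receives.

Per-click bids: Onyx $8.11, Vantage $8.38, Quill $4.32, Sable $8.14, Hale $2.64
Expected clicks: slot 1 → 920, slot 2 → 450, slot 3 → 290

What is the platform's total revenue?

Per-click bids in order: $8.38 (Vantage) > $8.14 (Sable) > $8.11 (Onyx) > $4.32 (Quill) > …
Slot 1: Vantage pays $8.14 × 920 = $7488.80
Slot 2: Sable pays $8.11 × 450 = $3649.50
Slot 3: Onyx pays $4.32 × 290 = $1252.80
Total = $12391.10

Total revenue: $12391.10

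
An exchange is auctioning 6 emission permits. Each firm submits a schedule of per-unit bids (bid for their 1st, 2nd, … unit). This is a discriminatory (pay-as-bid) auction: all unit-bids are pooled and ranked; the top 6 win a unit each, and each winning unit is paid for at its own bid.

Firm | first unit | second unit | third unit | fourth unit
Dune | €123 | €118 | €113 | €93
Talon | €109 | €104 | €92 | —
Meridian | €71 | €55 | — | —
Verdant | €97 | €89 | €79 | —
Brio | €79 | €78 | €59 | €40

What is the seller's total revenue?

Total revenue: €664

Pooled unit-bids ranked (top 6): 123 (Dune-1), 118 (Dune-2), 113 (Dune-3), 109 (Talon-1), 104 (Talon-2), 97 (Verdant-1)
Next rejected bid: €93 (not a price — pay-as-bid).
Each winning unit pays its own bid.
Revenue = 123 + 118 + 113 + 109 + 104 + 97 = €664.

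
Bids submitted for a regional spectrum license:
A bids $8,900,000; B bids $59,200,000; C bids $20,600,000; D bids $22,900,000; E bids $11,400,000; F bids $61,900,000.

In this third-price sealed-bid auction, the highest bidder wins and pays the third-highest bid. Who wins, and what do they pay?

F pays $22,900,000

Sorting bids: 61,900,000 (F) > 59,200,000 (B) > 22,900,000 (D) > 20,600,000 (C) > 11,400,000 (E) > 8,900,000 (A)
F wins; payment is bid #3 in the ranking = $22,900,000.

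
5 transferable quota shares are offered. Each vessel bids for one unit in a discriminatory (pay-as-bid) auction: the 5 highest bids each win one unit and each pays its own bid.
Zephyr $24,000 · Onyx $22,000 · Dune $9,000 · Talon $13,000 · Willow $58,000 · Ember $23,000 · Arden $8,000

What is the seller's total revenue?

Bids ranked high→low: 58,000 (Willow), 24,000 (Zephyr), 23,000 (Ember), 22,000 (Onyx), 13,000 (Talon), 9,000 (Dune), 8,000 (Arden)
Winners (5 units): Willow, Zephyr, Ember, Onyx, Talon.
Total revenue = 58,000 + 24,000 + 23,000 + 22,000 + 13,000 = $140,000.

Total revenue: $140,000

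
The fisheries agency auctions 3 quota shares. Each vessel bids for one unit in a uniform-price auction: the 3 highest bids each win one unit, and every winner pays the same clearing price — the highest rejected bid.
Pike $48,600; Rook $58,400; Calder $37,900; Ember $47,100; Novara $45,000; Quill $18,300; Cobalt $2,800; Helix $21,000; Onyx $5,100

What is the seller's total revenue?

Ordering the bids: 58,400 (Rook), 48,600 (Pike), 47,100 (Ember), 45,000 (Novara), 37,900 (Calder), …
Winners (3 units): Rook, Pike, Ember.
Clearing price = highest rejected bid = $45,000.
Total revenue = 3 × $45,000 = $135,000.

Total revenue: $135,000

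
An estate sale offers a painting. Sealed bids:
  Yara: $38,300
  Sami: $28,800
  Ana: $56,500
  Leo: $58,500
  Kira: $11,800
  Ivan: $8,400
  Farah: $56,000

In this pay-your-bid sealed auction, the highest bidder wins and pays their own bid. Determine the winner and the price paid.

Leo pays $58,500

Pay-your-bid sealed auction: the highest bidder wins and pays their own bid.
Bids ranked: 58,500 (Leo) > 56,500 (Ana) > 56,000 (Farah) > 38,300 (Yara) > 28,800 (Sami) > 11,800 (Kira) > …
First-price: Leo pays what they bid, $58,500.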